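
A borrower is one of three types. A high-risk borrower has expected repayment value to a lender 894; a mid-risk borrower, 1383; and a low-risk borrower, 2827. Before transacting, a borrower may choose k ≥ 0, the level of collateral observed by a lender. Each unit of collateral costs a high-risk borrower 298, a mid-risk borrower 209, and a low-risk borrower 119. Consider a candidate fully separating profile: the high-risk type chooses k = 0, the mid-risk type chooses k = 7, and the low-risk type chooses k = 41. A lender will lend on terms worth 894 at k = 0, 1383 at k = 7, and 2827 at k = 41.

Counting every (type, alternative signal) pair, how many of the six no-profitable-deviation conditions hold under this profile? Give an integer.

3

Low-risk (own payoff 2827 − 119×41 = -2052): to k=0 gives 894 → profitable ✗; to k=7 gives 1383 − 119×7 = 550 → profitable ✗.
Mid-risk (own payoff 1383 − 209×7 = -80): to k=0 gives 894 → profitable ✗; to k=41 gives 2827 − 209×41 = -5742 → no gain ✓.
High-risk (own payoff 894): to k=7 gives 1383 − 298×7 = -703 → no gain ✓; to k=41 gives 2827 − 298×41 = -9391 → no gain ✓.
3 of the 6 constraints hold; not an equilibrium.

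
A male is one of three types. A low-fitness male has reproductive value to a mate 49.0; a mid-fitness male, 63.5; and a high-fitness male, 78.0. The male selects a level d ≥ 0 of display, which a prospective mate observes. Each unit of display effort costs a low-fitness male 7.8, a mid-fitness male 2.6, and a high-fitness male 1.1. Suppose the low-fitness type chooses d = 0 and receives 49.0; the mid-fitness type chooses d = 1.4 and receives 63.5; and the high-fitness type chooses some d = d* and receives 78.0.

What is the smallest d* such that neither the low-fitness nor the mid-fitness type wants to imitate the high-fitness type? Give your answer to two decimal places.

6.98

Low-fitness type (on-path payoff 49.0) won't mimic when 49.0 ≥ 78.0 − 7.8·d*, i.e. d* ≥ 3.72.
Mid-fitness type (on-path payoff 63.5 − 2.6×1.4 = 59.86) won't mimic when 59.86 ≥ 78.0 − 2.6·d*, i.e. d* ≥ 6.98.
Both must hold, so d* = max(3.72, 6.98) = 6.98. The mid-fitness type's constraint binds.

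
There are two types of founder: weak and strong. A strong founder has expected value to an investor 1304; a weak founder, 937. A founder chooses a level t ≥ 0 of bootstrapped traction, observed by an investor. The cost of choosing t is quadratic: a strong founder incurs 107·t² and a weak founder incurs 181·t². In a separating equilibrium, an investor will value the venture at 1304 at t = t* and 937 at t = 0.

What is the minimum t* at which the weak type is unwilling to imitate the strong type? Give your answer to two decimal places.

1.42

The weak type at t = 0 receives 937; imitating at t* yields 1304 − 181·t*².
Indifference: 937 = 1304 − 181·t*², so t*² = (1304 − 937) / 181 ≈ 2.0276.
t* = √2.0276 ≈ 1.42.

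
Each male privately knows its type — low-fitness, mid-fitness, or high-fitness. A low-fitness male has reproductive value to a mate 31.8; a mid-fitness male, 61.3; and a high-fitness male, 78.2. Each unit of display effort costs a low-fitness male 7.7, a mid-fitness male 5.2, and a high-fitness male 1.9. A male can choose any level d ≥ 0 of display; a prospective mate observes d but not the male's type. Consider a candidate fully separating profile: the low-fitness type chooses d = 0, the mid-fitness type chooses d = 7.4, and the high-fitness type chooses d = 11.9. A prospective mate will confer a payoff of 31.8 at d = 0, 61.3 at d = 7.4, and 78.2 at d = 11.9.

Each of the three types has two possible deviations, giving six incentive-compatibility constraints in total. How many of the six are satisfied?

5

Mid-fitness (own payoff 61.3 − 5.2×7.4 = 22.82): to d=0 gives 31.8 → profitable ✗; to d=11.9 gives 78.2 − 5.2×11.9 = 16.32 → no gain ✓.
Low-fitness (own payoff 31.8): to d=7.4 gives 61.3 − 7.7×7.4 = 4.32 → no gain ✓; to d=11.9 gives 78.2 − 7.7×11.9 = -13.43 → no gain ✓.
High-fitness (own payoff 78.2 − 1.9×11.9 = 55.59): to d=0 gives 31.8 → no gain ✓; to d=7.4 gives 61.3 − 1.9×7.4 = 47.24 → no gain ✓.
5 of the 6 constraints hold; not an equilibrium.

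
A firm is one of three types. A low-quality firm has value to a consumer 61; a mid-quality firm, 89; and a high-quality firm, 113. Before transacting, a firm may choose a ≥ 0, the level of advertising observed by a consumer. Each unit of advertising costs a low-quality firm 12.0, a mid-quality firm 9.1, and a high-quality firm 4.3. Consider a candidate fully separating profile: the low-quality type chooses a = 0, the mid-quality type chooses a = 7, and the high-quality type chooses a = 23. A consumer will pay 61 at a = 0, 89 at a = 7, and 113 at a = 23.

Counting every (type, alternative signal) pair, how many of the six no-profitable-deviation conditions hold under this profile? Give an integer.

High-quality (own payoff 113 − 4.3×23 = 14.1): to a=0 gives 61 → profitable ✗; to a=7 gives 89 − 4.3×7 = 58.9 → profitable ✗.
Low-quality (own payoff 61): to a=7 gives 89 − 12.0×7 = 5 → no gain ✓; to a=23 gives 113 − 12.0×23 = -163 → no gain ✓.
Mid-quality (own payoff 89 − 9.1×7 = 25.3): to a=0 gives 61 → profitable ✗; to a=23 gives 113 − 9.1×23 = -96.3 → no gain ✓.
3 of the 6 constraints hold; not an equilibrium.

3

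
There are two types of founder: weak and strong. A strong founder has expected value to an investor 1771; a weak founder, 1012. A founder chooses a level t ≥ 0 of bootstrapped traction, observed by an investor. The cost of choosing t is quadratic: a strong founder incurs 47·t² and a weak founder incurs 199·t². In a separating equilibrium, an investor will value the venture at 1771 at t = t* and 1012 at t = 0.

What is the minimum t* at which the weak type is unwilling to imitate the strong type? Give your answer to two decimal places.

1.95

The weak type at t = 0 receives 1012; imitating at t* yields 1771 − 199·t*².
Indifference: 1012 = 1771 − 199·t*², so t*² = (1771 − 1012) / 199 ≈ 3.8141.
t* = √3.8141 ≈ 1.95.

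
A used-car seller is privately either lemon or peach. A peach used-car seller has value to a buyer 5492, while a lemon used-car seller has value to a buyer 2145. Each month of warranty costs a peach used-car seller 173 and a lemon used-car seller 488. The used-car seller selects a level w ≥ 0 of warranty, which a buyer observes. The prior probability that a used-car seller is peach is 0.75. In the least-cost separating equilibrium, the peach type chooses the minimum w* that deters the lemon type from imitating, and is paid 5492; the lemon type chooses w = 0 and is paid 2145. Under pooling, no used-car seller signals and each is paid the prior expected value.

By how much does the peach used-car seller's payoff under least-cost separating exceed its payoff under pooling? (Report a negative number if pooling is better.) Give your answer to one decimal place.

Least-cost separating signal: w* solves 2145 = 5492 − 488·w*, so w* = (5492 − 2145)/488 ≈ 6.8586.
Peach type's separating payoff: 5492 − 173 × w* = 5492 − 173 × (5492 − 2145)/488 = 5492 − 579031/488 ≈ 4305.461.
Pooling payoff: 0.75 × 5492 + 0.25 × 2145 = 4655.25.
Difference: 4305.461 − 4655.25 = -349.789, i.e. -349.8 to one decimal place.
The peach type would prefer the pooling outcome.

-349.8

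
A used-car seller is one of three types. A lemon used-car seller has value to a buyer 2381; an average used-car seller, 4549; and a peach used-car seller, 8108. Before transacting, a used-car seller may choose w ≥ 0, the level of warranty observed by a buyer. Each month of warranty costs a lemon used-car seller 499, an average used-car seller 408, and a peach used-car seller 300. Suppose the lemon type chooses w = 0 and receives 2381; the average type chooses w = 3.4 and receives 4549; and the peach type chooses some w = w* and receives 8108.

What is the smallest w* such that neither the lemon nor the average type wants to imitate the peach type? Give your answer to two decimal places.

Average type (on-path payoff 4549 − 408×3.4 = 3161.8) won't mimic when 3161.8 ≥ 8108 − 408·w*, i.e. w* ≥ 12.12.
Lemon type (on-path payoff 2381) won't mimic when 2381 ≥ 8108 − 499·w*, i.e. w* ≥ 11.48.
Both must hold, so w* = max(11.48, 12.12) = 12.12. The average type's constraint binds.

12.12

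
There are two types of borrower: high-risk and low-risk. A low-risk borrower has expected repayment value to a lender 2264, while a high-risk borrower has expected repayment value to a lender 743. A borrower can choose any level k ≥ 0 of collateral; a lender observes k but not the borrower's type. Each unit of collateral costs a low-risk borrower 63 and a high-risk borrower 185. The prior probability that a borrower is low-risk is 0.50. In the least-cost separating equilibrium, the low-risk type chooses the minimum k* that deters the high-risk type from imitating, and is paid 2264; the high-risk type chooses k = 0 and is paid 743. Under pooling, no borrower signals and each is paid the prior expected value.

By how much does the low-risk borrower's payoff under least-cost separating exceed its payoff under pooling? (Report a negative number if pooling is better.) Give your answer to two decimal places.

242.54

Least-cost separating signal: k* solves 743 = 2264 − 185·k*, so k* = (2264 − 743)/185 ≈ 8.2216.
Low-risk type's separating payoff: 2264 − 63 × k* = 2264 − 63 × (2264 − 743)/185 = 2264 − 95823/185 ≈ 1746.0378.
Pooling payoff: 0.50 × 2264 + 0.50 × 743 = 1503.5.
Difference: 1746.0378 − 1503.5 = 242.5378, i.e. 242.54 to two decimal places.
The low-risk type prefers to separate.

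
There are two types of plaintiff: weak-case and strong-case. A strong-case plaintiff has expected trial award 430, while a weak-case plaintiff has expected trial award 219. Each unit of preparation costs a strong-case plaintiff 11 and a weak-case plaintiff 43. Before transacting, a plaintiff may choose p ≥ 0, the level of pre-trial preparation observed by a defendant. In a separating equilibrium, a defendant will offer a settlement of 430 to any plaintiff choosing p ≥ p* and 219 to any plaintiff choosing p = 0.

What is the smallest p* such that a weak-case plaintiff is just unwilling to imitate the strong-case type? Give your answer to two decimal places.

A weak-case plaintiff choosing p = 0 receives 219.
Imitating at p* instead would pay 430 at cost 43·p*, netting 430 − 43·p*.
Indifference: 219 = 430 − 43·p*, so p* = (430 − 219) / 43 ≈ 4.91.
This is the weak-case type's binding incentive-compatibility constraint; any p ≥ 4.91 sustains separation on that side.

4.91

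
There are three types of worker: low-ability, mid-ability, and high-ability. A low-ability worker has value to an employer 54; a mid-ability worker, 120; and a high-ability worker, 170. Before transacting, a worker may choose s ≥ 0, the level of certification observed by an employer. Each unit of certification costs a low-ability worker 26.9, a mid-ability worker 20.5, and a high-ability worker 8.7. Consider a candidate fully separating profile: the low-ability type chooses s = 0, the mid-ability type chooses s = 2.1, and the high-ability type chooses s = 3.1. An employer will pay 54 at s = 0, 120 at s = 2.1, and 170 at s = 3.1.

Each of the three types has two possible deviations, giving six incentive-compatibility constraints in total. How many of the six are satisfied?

Mid-ability (own payoff 120 − 20.5×2.1 = 76.95): to s=0 gives 54 → no gain ✓; to s=3.1 gives 170 − 20.5×3.1 = 106.45 → profitable ✗.
Low-ability (own payoff 54): to s=2.1 gives 120 − 26.9×2.1 = 63.51 → profitable ✗; to s=3.1 gives 170 − 26.9×3.1 = 86.61 → profitable ✗.
High-ability (own payoff 170 − 8.7×3.1 = 143.03): to s=0 gives 54 → no gain ✓; to s=2.1 gives 120 − 8.7×2.1 = 101.73 → no gain ✓.
3 of the 6 constraints hold; not an equilibrium.

3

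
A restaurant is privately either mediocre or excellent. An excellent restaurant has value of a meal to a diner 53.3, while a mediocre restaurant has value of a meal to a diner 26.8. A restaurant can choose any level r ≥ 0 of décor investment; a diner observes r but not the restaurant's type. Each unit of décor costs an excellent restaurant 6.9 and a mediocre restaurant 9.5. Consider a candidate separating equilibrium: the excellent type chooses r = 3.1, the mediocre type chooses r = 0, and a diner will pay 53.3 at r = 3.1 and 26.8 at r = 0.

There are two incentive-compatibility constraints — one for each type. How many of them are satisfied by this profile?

2

Excellent type: signal → 53.3 − 6.9 × 3.1 = 31.91; deviate to 0 → 26.8. IC holds (31.91 ≥ 26.8).
Mediocre type: stay at 0 → 26.8; mimic → 53.3 − 9.5 × 3.1 = 23.85. IC holds (26.8 ≥ 23.85).
2 of 2 constraints hold, so this is a separating equilibrium.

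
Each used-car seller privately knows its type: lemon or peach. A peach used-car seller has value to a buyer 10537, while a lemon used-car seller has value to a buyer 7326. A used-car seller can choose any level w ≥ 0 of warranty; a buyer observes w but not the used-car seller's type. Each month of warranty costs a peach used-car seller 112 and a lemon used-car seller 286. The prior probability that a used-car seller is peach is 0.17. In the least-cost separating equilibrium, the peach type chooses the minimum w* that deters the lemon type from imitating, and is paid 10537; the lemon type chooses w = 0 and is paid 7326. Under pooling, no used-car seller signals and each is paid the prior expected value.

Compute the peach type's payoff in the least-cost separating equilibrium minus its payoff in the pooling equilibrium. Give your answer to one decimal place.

1407.7

Least-cost separating signal: w* solves 7326 = 10537 − 286·w*, so w* = (10537 − 7326)/286 ≈ 11.2273.
Peach type's separating payoff: 10537 − 112 × w* = 10537 − 112 × (10537 − 7326)/286 = 10537 − 359632/286 ≈ 9279.545.
Pooling payoff: 0.17 × 10537 + 0.83 × 7326 = 7871.87.
Difference: 9279.545 − 7871.87 = 1407.675, i.e. 1407.7 to one decimal place.
The peach type prefers to separate.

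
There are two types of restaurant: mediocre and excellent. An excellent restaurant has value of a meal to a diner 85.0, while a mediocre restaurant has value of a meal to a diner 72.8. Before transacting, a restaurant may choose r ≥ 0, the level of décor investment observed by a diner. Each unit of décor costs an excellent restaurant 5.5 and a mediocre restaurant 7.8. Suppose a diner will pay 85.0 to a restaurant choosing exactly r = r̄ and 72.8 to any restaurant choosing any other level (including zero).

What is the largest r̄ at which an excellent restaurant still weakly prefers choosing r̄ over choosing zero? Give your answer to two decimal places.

2.22

Choosing r̄ yields the excellent type 85.0 − 5.5·r̄; choosing zero yields 72.8.
The excellent type is indifferent at 85.0 − 5.5·r̄ = 72.8, i.e. r̄ = (85.0 − 72.8) / 5.5 ≈ 2.22.
For any r̄ above 2.22 the excellent type would rather pool at zero, so separation collapses.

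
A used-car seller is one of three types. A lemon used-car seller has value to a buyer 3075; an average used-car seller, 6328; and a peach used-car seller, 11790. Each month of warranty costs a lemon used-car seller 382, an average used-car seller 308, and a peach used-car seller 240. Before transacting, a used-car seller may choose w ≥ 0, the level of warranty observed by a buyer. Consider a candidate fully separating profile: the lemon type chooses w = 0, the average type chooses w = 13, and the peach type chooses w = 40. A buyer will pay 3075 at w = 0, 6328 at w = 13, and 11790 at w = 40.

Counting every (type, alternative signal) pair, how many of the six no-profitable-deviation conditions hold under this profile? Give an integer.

3

Peach (own payoff 11790 − 240×40 = 2190): to w=0 gives 3075 → profitable ✗; to w=13 gives 6328 − 240×13 = 3208 → profitable ✗.
Lemon (own payoff 3075): to w=13 gives 6328 − 382×13 = 1362 → no gain ✓; to w=40 gives 11790 − 382×40 = -3490 → no gain ✓.
Average (own payoff 6328 − 308×13 = 2324): to w=0 gives 3075 → profitable ✗; to w=40 gives 11790 − 308×40 = -530 → no gain ✓.
3 of the 6 constraints hold; not an equilibrium.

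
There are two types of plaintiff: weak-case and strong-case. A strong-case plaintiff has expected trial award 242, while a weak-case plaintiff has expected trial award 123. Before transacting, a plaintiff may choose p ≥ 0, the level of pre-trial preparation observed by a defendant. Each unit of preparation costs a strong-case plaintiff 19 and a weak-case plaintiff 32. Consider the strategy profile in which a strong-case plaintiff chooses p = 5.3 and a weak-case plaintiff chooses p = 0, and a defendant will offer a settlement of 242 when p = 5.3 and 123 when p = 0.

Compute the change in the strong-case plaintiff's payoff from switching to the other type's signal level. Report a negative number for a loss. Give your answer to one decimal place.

-18.3

Playing p = 5.3 the strong-case plaintiff receives 242 − 19 × 5.3 = 141.3.
Deviating to p = 0 yields 123 instead.
Gain from deviating: 123 − 141.3 = -18.3.
The gain is negative, so the strong-case type's incentive-compatibility constraint is satisfied.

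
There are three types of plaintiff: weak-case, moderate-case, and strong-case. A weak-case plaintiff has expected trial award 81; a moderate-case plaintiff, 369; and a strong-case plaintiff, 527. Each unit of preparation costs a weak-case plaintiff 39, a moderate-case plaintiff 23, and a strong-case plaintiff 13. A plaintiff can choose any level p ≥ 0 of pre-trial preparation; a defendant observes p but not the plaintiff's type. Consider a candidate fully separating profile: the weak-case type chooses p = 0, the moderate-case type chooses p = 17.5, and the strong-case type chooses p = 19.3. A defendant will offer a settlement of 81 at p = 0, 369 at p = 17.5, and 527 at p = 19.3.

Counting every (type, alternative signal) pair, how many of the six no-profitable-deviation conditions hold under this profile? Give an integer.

4

Strong-case (own payoff 527 − 13×19.3 = 276.1): to p=0 gives 81 → no gain ✓; to p=17.5 gives 369 − 13×17.5 = 141.5 → no gain ✓.
Weak-case (own payoff 81): to p=17.5 gives 369 − 39×17.5 = -313.5 → no gain ✓; to p=19.3 gives 527 − 39×19.3 = -225.7 → no gain ✓.
Moderate-case (own payoff 369 − 23×17.5 = -33.5): to p=0 gives 81 → profitable ✗; to p=19.3 gives 527 − 23×19.3 = 83.1 → profitable ✗.
4 of the 6 constraints hold; not an equilibrium.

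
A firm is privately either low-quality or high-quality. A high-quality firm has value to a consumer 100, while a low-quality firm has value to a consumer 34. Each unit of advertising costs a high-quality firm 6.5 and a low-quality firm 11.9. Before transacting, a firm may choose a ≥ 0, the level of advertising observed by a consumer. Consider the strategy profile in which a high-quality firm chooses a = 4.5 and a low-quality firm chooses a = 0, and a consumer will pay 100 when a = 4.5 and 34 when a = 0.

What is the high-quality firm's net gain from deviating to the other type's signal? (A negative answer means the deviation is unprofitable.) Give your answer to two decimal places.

-36.75

Playing a = 4.5 the high-quality firm receives 100 − 6.5 × 4.5 = 70.75.
Deviating to a = 0 yields 34 instead.
Gain from deviating: 34 − 70.75 = -36.75.
The gain is negative, so the high-quality type's incentive-compatibility constraint is satisfied.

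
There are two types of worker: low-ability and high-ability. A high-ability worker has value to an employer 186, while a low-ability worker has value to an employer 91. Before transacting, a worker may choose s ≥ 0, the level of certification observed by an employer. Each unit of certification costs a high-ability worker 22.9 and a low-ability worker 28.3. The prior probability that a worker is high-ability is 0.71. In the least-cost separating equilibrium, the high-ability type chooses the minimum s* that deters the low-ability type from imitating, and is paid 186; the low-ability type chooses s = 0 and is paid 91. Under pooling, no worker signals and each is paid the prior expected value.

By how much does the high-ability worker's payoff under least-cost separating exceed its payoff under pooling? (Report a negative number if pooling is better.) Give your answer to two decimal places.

Least-cost separating signal: s* solves 91 = 186 − 28.3·s*, so s* = (186 − 91)/28.3 ≈ 3.3569.
High-ability type's separating payoff: 186 − 22.9 × s* = 186 − 22.9 × (186 − 91)/28.3 = 186 − 2175.5/28.3 ≈ 109.1272.
Pooling payoff: 0.71 × 186 + 0.29 × 91 = 158.45.
Difference: 109.1272 − 158.45 = -49.3228, i.e. -49.32 to two decimal places.
The high-ability type would prefer the pooling outcome.

-49.32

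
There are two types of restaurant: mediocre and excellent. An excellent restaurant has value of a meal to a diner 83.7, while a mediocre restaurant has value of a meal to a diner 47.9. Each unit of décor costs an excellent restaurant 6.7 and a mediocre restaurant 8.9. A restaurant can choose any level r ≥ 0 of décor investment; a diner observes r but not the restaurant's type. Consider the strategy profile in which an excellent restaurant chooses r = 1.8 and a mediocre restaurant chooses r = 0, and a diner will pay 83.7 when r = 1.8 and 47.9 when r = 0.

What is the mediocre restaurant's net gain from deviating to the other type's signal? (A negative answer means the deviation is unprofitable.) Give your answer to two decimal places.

19.78

Playing r = 0 the mediocre restaurant receives 47.9.
Deviating to r = 1.8 brings payment 83.7 at cost 8.9 × 1.8 = 16.02, netting 67.68.
Gain from deviating: 67.68 − 47.9 = 19.78.
The gain is positive, so the mediocre type's incentive-compatibility constraint is violated — this profile is not a separating equilibrium.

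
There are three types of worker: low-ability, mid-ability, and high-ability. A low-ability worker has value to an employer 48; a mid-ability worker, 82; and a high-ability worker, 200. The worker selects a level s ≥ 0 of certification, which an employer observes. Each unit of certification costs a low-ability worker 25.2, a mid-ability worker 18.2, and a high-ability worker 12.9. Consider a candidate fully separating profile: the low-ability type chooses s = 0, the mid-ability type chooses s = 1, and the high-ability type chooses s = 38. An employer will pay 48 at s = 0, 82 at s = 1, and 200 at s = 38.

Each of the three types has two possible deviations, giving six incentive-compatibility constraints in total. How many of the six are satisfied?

3

Mid-ability (own payoff 82 − 18.2×1 = 63.8): to s=0 gives 48 → no gain ✓; to s=38 gives 200 − 18.2×38 = -491.6 → no gain ✓.
Low-ability (own payoff 48): to s=1 gives 82 − 25.2×1 = 56.8 → profitable ✗; to s=38 gives 200 − 25.2×38 = -757.6 → no gain ✓.
High-ability (own payoff 200 − 12.9×38 = -290.2): to s=0 gives 48 → profitable ✗; to s=1 gives 82 − 12.9×1 = 69.1 → profitable ✗.
3 of the 6 constraints hold; not an equilibrium.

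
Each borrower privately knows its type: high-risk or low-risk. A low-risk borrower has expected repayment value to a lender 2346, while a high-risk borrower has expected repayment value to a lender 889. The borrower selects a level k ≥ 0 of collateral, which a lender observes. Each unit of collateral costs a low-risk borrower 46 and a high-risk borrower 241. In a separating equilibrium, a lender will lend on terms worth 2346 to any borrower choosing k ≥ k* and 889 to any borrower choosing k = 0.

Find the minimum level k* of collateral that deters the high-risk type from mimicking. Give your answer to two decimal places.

6.05

A high-risk borrower choosing k = 0 receives 889.
Imitating at k* instead would pay 2346 at cost 241·k*, netting 2346 − 241·k*.
Indifference: 889 = 2346 − 241·k*, so k* = (2346 − 889) / 241 ≈ 6.05.
This is the high-risk type's binding incentive-compatibility constraint; any k ≥ 6.05 sustains separation on that side.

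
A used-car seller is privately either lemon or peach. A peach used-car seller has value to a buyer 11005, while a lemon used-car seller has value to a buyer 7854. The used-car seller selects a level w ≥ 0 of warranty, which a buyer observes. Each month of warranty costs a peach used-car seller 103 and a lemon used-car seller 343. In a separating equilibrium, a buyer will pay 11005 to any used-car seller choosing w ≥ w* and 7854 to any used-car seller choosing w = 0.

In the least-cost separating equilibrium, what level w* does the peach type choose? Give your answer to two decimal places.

9.19

A lemon used-car seller choosing w = 0 receives 7854.
Imitating at w* instead would pay 11005 at cost 343·w*, netting 11005 − 343·w*.
Indifference: 7854 = 11005 − 343·w*, so w* = (11005 − 7854) / 343 ≈ 9.19.
At w* the lemon type's incentive constraint just binds; the peach type strictly prefers w* since its per-unit cost is lower.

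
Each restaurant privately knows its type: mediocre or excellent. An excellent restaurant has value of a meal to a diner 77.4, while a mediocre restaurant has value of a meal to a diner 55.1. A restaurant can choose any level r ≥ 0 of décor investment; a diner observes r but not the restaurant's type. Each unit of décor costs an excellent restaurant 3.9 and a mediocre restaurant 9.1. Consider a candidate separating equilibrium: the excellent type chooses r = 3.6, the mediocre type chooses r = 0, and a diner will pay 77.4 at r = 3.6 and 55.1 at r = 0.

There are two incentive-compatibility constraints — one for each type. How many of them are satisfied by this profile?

2

Excellent type: signal → 77.4 − 3.9 × 3.6 = 63.36; deviate to 0 → 55.1. IC holds (63.36 ≥ 55.1).
Mediocre type: stay at 0 → 55.1; mimic → 77.4 − 9.1 × 3.6 = 44.64. IC holds (55.1 ≥ 44.64).
2 of 2 constraints hold, so this is a separating equilibrium.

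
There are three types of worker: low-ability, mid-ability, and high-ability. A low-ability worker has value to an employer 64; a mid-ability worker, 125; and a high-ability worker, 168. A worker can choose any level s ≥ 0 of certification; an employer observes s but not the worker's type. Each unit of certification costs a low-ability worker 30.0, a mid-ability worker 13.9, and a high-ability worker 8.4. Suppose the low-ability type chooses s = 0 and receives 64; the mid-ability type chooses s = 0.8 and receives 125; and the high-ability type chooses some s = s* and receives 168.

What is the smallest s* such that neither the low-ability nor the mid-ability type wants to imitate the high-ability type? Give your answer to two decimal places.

Mid-ability type (on-path payoff 125 − 13.9×0.8 = 113.88) won't mimic when 113.88 ≥ 168 − 13.9·s*, i.e. s* ≥ 3.89.
Low-ability type (on-path payoff 64) won't mimic when 64 ≥ 168 − 30.0·s*, i.e. s* ≥ 3.47.
Both must hold, so s* = max(3.47, 3.89) = 3.89. The mid-ability type's constraint binds.

3.89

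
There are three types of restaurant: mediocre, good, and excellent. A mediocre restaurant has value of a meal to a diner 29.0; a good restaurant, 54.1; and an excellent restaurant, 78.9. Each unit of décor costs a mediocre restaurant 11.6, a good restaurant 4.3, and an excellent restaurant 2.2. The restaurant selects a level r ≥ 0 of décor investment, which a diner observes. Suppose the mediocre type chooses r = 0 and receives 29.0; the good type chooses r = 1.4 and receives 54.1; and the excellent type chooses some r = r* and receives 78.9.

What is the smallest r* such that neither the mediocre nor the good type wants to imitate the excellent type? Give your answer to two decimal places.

7.17

Mediocre type (on-path payoff 29.0) won't mimic when 29.0 ≥ 78.9 − 11.6·r*, i.e. r* ≥ 4.30.
Good type (on-path payoff 54.1 − 4.3×1.4 = 48.08) won't mimic when 48.08 ≥ 78.9 − 4.3·r*, i.e. r* ≥ 7.17.
Both must hold, so r* = max(4.30, 7.17) = 7.17. The good type's constraint binds.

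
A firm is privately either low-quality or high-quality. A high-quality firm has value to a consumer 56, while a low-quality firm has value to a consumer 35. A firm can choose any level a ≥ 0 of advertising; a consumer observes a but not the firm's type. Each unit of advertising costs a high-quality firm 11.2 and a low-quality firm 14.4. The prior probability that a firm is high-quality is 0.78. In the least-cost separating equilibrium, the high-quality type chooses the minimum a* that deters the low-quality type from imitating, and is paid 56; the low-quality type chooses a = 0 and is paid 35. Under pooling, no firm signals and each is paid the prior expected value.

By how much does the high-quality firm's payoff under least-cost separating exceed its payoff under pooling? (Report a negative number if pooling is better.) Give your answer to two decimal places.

Least-cost separating signal: a* solves 35 = 56 − 14.4·a*, so a* = (56 − 35)/14.4 ≈ 1.4583.
High-quality type's separating payoff: 56 − 11.2 × a* = 56 − 11.2 × (56 − 35)/14.4 = 56 − 235.2/14.4 ≈ 39.6667.
Pooling payoff: 0.78 × 56 + 0.22 × 35 = 51.38.
Difference: 39.6667 − 51.38 = -11.7133, i.e. -11.71 to two decimal places.
The high-quality type would prefer the pooling outcome.

-11.71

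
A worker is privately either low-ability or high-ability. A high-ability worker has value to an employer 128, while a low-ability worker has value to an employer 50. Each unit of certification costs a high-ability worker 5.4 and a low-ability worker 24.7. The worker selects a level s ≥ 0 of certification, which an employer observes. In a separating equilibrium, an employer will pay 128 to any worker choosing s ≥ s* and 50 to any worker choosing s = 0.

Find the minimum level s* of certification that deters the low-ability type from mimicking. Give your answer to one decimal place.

3.2

A low-ability worker choosing s = 0 receives 50.
Imitating at s* instead would pay 128 at cost 24.7·s*, netting 128 − 24.7·s*.
Indifference: 50 = 128 − 24.7·s*, so s* = (128 − 50) / 24.7 ≈ 3.2.
This is the low-ability type's binding incentive-compatibility constraint; any s ≥ 3.2 sustains separation on that side.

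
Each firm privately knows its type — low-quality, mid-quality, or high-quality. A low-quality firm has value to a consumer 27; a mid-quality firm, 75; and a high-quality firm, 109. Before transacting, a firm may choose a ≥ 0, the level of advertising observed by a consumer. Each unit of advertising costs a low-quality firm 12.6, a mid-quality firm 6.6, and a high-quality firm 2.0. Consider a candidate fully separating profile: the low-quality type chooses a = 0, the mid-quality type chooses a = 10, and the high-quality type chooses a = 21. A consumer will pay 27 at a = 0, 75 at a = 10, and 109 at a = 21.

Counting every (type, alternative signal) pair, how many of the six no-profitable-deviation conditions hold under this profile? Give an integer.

High-quality (own payoff 109 − 2.0×21 = 67): to a=0 gives 27 → no gain ✓; to a=10 gives 75 − 2.0×10 = 55 → no gain ✓.
Mid-quality (own payoff 75 − 6.6×10 = 9): to a=0 gives 27 → profitable ✗; to a=21 gives 109 − 6.6×21 = -29.6 → no gain ✓.
Low-quality (own payoff 27): to a=10 gives 75 − 12.6×10 = -51 → no gain ✓; to a=21 gives 109 − 12.6×21 = -155.6 → no gain ✓.
5 of the 6 constraints hold; not an equilibrium.

5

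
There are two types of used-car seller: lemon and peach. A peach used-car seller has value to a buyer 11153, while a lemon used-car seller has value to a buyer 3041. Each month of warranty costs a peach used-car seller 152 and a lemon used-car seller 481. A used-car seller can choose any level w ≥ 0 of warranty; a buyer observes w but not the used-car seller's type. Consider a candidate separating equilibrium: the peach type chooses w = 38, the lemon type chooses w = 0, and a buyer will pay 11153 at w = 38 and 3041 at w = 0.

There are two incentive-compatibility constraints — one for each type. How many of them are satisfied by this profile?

2

Lemon type: stay at 0 → 3041; mimic → 11153 − 481 × 38 = -7125. IC holds (3041 ≥ -7125).
Peach type: signal → 11153 − 152 × 38 = 5377; deviate to 0 → 3041. IC holds (5377 ≥ 3041).
2 of 2 constraints hold, so this is a separating equilibrium.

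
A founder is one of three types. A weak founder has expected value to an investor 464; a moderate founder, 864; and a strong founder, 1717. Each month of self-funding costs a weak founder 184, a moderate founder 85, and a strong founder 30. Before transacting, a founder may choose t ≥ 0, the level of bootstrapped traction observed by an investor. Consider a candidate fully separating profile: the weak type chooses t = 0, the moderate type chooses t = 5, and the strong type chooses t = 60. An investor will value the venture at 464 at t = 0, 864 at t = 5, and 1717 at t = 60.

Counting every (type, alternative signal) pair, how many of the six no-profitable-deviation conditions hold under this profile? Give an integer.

Strong (own payoff 1717 − 30×60 = -83): to t=0 gives 464 → profitable ✗; to t=5 gives 864 − 30×5 = 714 → profitable ✗.
Moderate (own payoff 864 − 85×5 = 439): to t=0 gives 464 → profitable ✗; to t=60 gives 1717 − 85×60 = -3383 → no gain ✓.
Weak (own payoff 464): to t=5 gives 864 − 184×5 = -56 → no gain ✓; to t=60 gives 1717 − 184×60 = -9323 → no gain ✓.
3 of the 6 constraints hold; not an equilibrium.

3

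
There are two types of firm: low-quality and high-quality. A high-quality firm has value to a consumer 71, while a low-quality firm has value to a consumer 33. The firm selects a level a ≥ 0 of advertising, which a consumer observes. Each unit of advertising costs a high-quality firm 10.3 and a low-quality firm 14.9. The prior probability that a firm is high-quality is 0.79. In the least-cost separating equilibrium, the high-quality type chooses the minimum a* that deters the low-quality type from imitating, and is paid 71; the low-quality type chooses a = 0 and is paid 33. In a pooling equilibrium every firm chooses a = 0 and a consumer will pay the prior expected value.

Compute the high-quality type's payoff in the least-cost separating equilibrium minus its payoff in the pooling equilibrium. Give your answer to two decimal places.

Least-cost separating signal: a* solves 33 = 71 − 14.9·a*, so a* = (71 − 33)/14.9 ≈ 2.5503.
High-quality type's separating payoff: 71 − 10.3 × a* = 71 − 10.3 × (71 − 33)/14.9 = 71 − 391.4/14.9 ≈ 44.7315.
Pooling payoff: 0.79 × 71 + 0.21 × 33 = 63.02.
Difference: 44.7315 − 63.02 = -18.2885, i.e. -18.29 to two decimal places.
The high-quality type would prefer the pooling outcome.

-18.29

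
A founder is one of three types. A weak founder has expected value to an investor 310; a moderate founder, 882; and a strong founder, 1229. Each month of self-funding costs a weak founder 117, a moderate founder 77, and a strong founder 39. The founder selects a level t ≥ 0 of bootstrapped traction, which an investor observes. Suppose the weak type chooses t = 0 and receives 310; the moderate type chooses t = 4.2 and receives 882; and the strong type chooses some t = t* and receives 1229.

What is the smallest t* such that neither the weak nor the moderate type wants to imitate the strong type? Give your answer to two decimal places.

Weak type (on-path payoff 310) won't mimic when 310 ≥ 1229 − 117·t*, i.e. t* ≥ 7.85.
Moderate type (on-path payoff 882 − 77×4.2 = 558.6) won't mimic when 558.6 ≥ 1229 − 77·t*, i.e. t* ≥ 8.71.
Both must hold, so t* = max(7.85, 8.71) = 8.71. The moderate type's constraint binds.

8.71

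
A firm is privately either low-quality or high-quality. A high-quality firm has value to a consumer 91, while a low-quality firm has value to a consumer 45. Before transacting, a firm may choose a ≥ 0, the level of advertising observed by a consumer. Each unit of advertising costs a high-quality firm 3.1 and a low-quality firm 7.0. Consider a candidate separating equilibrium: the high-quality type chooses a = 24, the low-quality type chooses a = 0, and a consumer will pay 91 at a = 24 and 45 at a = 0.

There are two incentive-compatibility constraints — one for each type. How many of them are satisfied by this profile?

Low-quality type: stay at 0 → 45; mimic → 91 − 7.0 × 24 = -77. IC holds (45 ≥ -77).
High-quality type: signal → 91 − 3.1 × 24 = 16.6; deviate to 0 → 45. IC fails (16.6 < 45).
1 of 2 constraints hold, so this profile is not an equilibrium.

1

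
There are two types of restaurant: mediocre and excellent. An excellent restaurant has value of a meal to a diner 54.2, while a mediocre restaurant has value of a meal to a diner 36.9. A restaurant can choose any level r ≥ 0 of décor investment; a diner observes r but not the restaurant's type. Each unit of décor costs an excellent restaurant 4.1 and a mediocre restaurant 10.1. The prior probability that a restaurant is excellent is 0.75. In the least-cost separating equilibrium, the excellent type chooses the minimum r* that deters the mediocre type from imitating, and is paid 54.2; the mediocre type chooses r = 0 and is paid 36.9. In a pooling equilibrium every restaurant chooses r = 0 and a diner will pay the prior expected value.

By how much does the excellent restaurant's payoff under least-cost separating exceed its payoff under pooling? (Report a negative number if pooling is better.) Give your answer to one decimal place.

Least-cost separating signal: r* solves 36.9 = 54.2 − 10.1·r*, so r* = (54.2 − 36.9)/10.1 ≈ 1.7129.
Excellent type's separating payoff: 54.2 − 4.1 × r* = 54.2 − 4.1 × (54.2 − 36.9)/10.1 = 54.2 − 70.93/10.1 ≈ 47.177.
Pooling payoff: 0.75 × 54.2 + 0.25 × 36.9 = 49.875.
Difference: 47.177 − 49.875 = -2.698, i.e. -2.7 to one decimal place.
The excellent type would prefer the pooling outcome.

-2.7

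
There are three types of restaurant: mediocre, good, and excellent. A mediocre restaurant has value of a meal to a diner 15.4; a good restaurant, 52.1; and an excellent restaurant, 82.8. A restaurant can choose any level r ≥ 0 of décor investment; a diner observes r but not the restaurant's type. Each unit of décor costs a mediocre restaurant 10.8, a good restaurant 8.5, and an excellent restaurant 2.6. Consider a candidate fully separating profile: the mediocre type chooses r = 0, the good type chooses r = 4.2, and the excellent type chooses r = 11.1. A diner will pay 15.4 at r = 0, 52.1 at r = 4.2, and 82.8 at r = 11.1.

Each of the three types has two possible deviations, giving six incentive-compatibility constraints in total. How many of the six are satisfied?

Excellent (own payoff 82.8 − 2.6×11.1 = 53.94): to r=0 gives 15.4 → no gain ✓; to r=4.2 gives 52.1 − 2.6×4.2 = 41.18 → no gain ✓.
Good (own payoff 52.1 − 8.5×4.2 = 16.4): to r=0 gives 15.4 → no gain ✓; to r=11.1 gives 82.8 − 8.5×11.1 = -11.55 → no gain ✓.
Mediocre (own payoff 15.4): to r=4.2 gives 52.1 − 10.8×4.2 = 6.74 → no gain ✓; to r=11.1 gives 82.8 − 10.8×11.1 = -37.08 → no gain ✓.
6 of the 6 constraints hold; this profile is a separating equilibrium.

6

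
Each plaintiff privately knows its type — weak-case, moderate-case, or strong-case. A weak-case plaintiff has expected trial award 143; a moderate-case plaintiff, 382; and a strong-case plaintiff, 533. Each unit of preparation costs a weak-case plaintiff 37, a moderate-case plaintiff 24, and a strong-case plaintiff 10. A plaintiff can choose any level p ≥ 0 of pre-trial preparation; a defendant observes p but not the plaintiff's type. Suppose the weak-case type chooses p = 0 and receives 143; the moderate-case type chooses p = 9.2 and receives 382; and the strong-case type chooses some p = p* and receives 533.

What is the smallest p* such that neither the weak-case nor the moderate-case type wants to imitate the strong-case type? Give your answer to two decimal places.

Moderate-case type (on-path payoff 382 − 24×9.2 = 161.2) won't mimic when 161.2 ≥ 533 − 24·p*, i.e. p* ≥ 15.49.
Weak-case type (on-path payoff 143) won't mimic when 143 ≥ 533 − 37·p*, i.e. p* ≥ 10.54.
Both must hold, so p* = max(10.54, 15.49) = 15.49. The moderate-case type's constraint binds.

15.49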